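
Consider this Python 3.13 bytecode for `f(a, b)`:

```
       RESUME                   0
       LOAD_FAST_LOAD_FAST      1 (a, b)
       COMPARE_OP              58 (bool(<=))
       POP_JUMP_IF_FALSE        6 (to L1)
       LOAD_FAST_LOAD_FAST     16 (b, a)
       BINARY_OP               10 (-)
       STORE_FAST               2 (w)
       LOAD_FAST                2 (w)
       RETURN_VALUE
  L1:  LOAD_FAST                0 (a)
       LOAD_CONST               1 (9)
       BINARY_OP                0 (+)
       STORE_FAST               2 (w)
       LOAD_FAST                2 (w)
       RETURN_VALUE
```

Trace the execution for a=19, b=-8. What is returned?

28

LOAD_FAST_LOAD_FAST a,b → push 19,-8. Stack: [19, -8]
COMPARE_OP bool(<=) → 19 vs -8 = False. Stack: [False]
POP_JUMP_IF_FALSE → pop False; jump. Stack: []
LOAD_FAST a → push 19. Stack: [19]
LOAD_CONST → push 9. Stack: [19, 9]
BINARY_OP + → 19 + 9 = 28. Stack: [28]
STORE_FAST w → w=28. Stack: []
LOAD_FAST w → push 28. Stack: [28]
RETURN_VALUE → return 28.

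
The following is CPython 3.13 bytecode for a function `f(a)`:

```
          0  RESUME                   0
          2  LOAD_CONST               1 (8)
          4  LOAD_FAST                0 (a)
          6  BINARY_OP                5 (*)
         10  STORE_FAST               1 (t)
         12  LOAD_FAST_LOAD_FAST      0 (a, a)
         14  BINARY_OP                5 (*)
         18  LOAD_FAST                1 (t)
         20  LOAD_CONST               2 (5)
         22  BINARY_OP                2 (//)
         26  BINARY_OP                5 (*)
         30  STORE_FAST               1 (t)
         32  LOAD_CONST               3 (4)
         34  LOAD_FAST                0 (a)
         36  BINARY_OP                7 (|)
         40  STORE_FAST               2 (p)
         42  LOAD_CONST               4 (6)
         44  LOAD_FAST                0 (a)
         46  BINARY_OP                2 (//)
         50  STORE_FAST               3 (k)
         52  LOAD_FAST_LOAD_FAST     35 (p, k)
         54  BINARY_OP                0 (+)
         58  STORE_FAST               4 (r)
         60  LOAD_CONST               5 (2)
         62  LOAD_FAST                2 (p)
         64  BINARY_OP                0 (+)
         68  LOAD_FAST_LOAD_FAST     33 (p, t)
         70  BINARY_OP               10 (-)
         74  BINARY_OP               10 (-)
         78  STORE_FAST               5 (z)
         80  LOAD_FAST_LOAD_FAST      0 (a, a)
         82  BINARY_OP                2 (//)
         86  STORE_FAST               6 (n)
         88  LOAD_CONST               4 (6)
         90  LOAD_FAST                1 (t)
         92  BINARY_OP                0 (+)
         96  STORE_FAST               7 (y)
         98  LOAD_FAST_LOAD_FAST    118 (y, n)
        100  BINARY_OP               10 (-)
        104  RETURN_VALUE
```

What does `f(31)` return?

LOAD_CONST → push 8. Stack: [8]
LOAD_FAST a → push 31. Stack: [8, 31]
BINARY_OP * → 8 * 31 = 248. Stack: [248]
STORE_FAST t → t=248. Stack: []
LOAD_FAST_LOAD_FAST a,a → push 31,31. Stack: [31, 31]
BINARY_OP * → 31 * 31 = 961. Stack: [961]
LOAD_FAST t → push 248. Stack: [961, 248]
LOAD_CONST → push 5. Stack: [961, 248, 5]
BINARY_OP // → 248 // 5 = 49. Stack: [961, 49]
BINARY_OP * → 961 * 49 = 47089. Stack: [47089]
STORE_FAST t → t=47089. Stack: []
LOAD_CONST → push 4. Stack: [4]
LOAD_FAST a → push 31. Stack: [4, 31]
BINARY_OP | → 4 | 31 = 31. Stack: [31]
STORE_FAST p → p=31. Stack: []
LOAD_CONST → push 6. Stack: [6]
LOAD_FAST a → push 31. Stack: [6, 31]
BINARY_OP // → 6 // 31 = 0. Stack: [0]
STORE_FAST k → k=0. Stack: []
LOAD_FAST_LOAD_FAST p,k → push 31,0. Stack: [31, 0]
BINARY_OP + → 31 + 0 = 31. Stack: [31]
STORE_FAST r → r=31. Stack: []
LOAD_CONST → push 2. Stack: [2]
LOAD_FAST p → push 31. Stack: [2, 31]
BINARY_OP + → 2 + 31 = 33. Stack: [33]
LOAD_FAST_LOAD_FAST p,t → push 31,47089. Stack: [33, 31, 47089]
BINARY_OP - → 31 - 47089 = -47058. Stack: [33, -47058]
BINARY_OP - → 33 - -47058 = 47091. Stack: [47091]
STORE_FAST z → z=47091. Stack: []
LOAD_FAST_LOAD_FAST a,a → push 31,31. Stack: [31, 31]
BINARY_OP // → 31 // 31 = 1. Stack: [1]
STORE_FAST n → n=1. Stack: []
LOAD_CONST → push 6. Stack: [6]
LOAD_FAST t → push 47089. Stack: [6, 47089]
BINARY_OP + → 6 + 47089 = 47095. Stack: [47095]
STORE_FAST y → y=47095. Stack: []
LOAD_FAST_LOAD_FAST y,n → push 47095,1. Stack: [47095, 1]
BINARY_OP - → 47095 - 1 = 47094. Stack: [47094]
RETURN_VALUE → return 47094.

47094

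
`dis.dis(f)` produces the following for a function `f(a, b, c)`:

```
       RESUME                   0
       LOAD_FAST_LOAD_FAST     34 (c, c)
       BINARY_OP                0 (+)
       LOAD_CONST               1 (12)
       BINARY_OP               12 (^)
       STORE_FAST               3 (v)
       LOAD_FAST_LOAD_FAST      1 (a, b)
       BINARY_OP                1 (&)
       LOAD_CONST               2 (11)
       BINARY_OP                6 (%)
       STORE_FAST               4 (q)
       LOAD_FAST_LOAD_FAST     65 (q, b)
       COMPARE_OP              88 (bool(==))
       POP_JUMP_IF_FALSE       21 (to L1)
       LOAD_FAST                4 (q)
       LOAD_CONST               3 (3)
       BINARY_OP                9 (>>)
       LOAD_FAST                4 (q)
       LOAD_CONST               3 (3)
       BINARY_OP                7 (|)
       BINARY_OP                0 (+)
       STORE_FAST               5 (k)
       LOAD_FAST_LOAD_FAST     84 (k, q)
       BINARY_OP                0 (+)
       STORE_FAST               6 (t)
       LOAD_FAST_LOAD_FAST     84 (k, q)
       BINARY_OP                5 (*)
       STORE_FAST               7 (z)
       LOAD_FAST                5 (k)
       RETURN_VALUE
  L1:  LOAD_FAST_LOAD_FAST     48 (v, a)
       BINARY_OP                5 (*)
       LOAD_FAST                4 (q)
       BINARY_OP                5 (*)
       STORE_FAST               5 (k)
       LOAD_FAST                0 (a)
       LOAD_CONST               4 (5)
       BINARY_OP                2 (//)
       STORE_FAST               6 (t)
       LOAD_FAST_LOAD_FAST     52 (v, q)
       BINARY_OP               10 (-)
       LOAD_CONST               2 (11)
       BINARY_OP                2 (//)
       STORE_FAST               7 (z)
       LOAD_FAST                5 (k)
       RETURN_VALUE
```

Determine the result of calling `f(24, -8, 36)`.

LOAD_FAST_LOAD_FAST c,c → push 36,36. Stack: [36, 36]
BINARY_OP + → 36 + 36 = 72. Stack: [72]
LOAD_CONST → push 12. Stack: [72, 12]
BINARY_OP ^ → 72 ^ 12 = 68. Stack: [68]
STORE_FAST v → v=68. Stack: []
LOAD_FAST_LOAD_FAST a,b → push 24,-8. Stack: [24, -8]
BINARY_OP & → 24 & -8 = 24. Stack: [24]
LOAD_CONST → push 11. Stack: [24, 11]
BINARY_OP % → 24 % 11 = 2. Stack: [2]
STORE_FAST q → q=2. Stack: []
LOAD_FAST_LOAD_FAST q,b → push 2,-8. Stack: [2, -8]
COMPARE_OP bool(==) → 2 vs -8 = False. Stack: [False]
POP_JUMP_IF_FALSE → pop False; jump. Stack: []
LOAD_FAST_LOAD_FAST v,a → push 68,24. Stack: [68, 24]
BINARY_OP * → 68 * 24 = 1632. Stack: [1632]
LOAD_FAST q → push 2. Stack: [1632, 2]
BINARY_OP * → 1632 * 2 = 3264. Stack: [3264]
STORE_FAST k → k=3264. Stack: []
LOAD_FAST a → push 24. Stack: [24]
LOAD_CONST → push 5. Stack: [24, 5]
BINARY_OP // → 24 // 5 = 4. Stack: [4]
STORE_FAST t → t=4. Stack: []
LOAD_FAST_LOAD_FAST v,q → push 68,2. Stack: [68, 2]
BINARY_OP - → 68 - 2 = 66. Stack: [66]
LOAD_CONST → push 11. Stack: [66, 11]
BINARY_OP // → 66 // 11 = 6. Stack: [6]
STORE_FAST z → z=6. Stack: []
LOAD_FAST k → push 3264. Stack: [3264]
RETURN_VALUE → return 3264.

3264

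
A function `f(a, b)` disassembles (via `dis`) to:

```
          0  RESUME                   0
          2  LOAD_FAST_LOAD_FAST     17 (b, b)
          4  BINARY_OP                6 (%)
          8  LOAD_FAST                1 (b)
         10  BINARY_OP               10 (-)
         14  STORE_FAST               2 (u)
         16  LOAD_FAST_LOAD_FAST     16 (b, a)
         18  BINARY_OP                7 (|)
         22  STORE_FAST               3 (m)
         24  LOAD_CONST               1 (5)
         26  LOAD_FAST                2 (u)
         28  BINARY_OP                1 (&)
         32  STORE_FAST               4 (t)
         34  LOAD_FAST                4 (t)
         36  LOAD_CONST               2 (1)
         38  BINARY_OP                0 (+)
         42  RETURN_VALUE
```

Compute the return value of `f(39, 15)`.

LOAD_FAST_LOAD_FAST b,b → push 15,15. Stack: [15, 15]
BINARY_OP % → 15 % 15 = 0. Stack: [0]
LOAD_FAST b → push 15. Stack: [0, 15]
BINARY_OP - → 0 - 15 = -15. Stack: [-15]
STORE_FAST u → u=-15. Stack: []
LOAD_FAST_LOAD_FAST b,a → push 15,39. Stack: [15, 39]
BINARY_OP | → 15 | 39 = 47. Stack: [47]
STORE_FAST m → m=47. Stack: []
LOAD_CONST → push 5. Stack: [5]
LOAD_FAST u → push -15. Stack: [5, -15]
BINARY_OP & → 5 & -15 = 1. Stack: [1]
STORE_FAST t → t=1. Stack: []
LOAD_FAST t → push 1. Stack: [1]
LOAD_CONST → push 1. Stack: [1, 1]
BINARY_OP + → 1 + 1 = 2. Stack: [2]
RETURN_VALUE → return 2.

2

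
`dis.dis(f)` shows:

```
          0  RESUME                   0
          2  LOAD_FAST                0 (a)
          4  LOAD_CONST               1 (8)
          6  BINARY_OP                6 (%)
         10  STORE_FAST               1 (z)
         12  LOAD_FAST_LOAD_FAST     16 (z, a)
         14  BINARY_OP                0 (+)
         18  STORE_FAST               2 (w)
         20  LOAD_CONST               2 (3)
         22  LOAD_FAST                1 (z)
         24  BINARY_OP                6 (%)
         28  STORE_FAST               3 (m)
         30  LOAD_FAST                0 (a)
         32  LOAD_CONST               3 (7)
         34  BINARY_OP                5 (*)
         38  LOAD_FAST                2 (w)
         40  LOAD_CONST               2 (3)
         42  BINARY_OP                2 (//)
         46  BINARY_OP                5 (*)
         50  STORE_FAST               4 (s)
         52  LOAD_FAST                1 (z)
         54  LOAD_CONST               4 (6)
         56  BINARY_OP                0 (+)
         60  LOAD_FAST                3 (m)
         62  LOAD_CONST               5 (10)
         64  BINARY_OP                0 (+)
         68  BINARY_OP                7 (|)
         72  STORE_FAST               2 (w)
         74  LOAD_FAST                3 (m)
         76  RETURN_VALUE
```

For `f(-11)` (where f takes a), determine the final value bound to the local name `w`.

15

LOAD_FAST a → push -11. Stack: [-11]
LOAD_CONST → push 8. Stack: [-11, 8]
BINARY_OP % → -11 % 8 = 5. Stack: [5]
STORE_FAST z → z=5. Stack: []
LOAD_FAST_LOAD_FAST z,a → push 5,-11. Stack: [5, -11]
BINARY_OP + → 5 + -11 = -6. Stack: [-6]
STORE_FAST w → w=-6. Stack: []
LOAD_CONST → push 3. Stack: [3]
LOAD_FAST z → push 5. Stack: [3, 5]
BINARY_OP % → 3 % 5 = 3. Stack: [3]
STORE_FAST m → m=3. Stack: []
LOAD_FAST a → push -11. Stack: [-11]
LOAD_CONST → push 7. Stack: [-11, 7]
BINARY_OP * → -11 * 7 = -77. Stack: [-77]
LOAD_FAST w → push -6. Stack: [-77, -6]
LOAD_CONST → push 3. Stack: [-77, -6, 3]
BINARY_OP // → -6 // 3 = -2. Stack: [-77, -2]
BINARY_OP * → -77 * -2 = 154. Stack: [154]
STORE_FAST s → s=154. Stack: []
LOAD_FAST z → push 5. Stack: [5]
LOAD_CONST → push 6. Stack: [5, 6]
BINARY_OP + → 5 + 6 = 11. Stack: [11]
LOAD_FAST m → push 3. Stack: [11, 3]
LOAD_CONST → push 10. Stack: [11, 3, 10]
BINARY_OP + → 3 + 10 = 13. Stack: [11, 13]
BINARY_OP | → 11 | 13 = 15. Stack: [15]
STORE_FAST w → w=15. Stack: []
LOAD_FAST m → push 3. Stack: [3]
RETURN_VALUE → return 3.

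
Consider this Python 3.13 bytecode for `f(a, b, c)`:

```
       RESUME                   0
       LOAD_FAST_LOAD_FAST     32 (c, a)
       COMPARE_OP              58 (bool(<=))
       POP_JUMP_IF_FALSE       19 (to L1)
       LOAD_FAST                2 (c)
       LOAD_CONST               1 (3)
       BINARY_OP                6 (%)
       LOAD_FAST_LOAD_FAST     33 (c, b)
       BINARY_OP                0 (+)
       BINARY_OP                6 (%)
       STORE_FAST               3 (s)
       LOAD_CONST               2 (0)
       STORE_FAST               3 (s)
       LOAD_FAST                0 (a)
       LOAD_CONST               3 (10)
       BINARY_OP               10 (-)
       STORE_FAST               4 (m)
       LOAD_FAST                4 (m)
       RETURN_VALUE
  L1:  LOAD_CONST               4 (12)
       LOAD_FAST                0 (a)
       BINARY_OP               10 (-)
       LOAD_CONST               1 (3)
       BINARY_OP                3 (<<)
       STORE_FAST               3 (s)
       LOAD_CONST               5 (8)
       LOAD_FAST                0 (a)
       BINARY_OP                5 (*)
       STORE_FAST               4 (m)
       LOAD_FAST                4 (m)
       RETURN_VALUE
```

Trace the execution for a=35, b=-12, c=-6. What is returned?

LOAD_FAST_LOAD_FAST c,a → push -6,35. Stack: [-6, 35]
COMPARE_OP bool(<=) → -6 vs 35 = True. Stack: [True]
POP_JUMP_IF_FALSE → pop True; no jump. Stack: []
LOAD_FAST c → push -6. Stack: [-6]
LOAD_CONST → push 3. Stack: [-6, 3]
BINARY_OP % → -6 % 3 = 0. Stack: [0]
LOAD_FAST_LOAD_FAST c,b → push -6,-12. Stack: [0, -6, -12]
BINARY_OP + → -6 + -12 = -18. Stack: [0, -18]
BINARY_OP % → 0 % -18 = 0. Stack: [0]
STORE_FAST s → s=0. Stack: []
LOAD_CONST → push 0. Stack: [0]
STORE_FAST s → s=0. Stack: []
LOAD_FAST a → push 35. Stack: [35]
LOAD_CONST → push 10. Stack: [35, 10]
BINARY_OP - → 35 - 10 = 25. Stack: [25]
STORE_FAST m → m=25. Stack: []
LOAD_FAST m → push 25. Stack: [25]
RETURN_VALUE → return 25.

25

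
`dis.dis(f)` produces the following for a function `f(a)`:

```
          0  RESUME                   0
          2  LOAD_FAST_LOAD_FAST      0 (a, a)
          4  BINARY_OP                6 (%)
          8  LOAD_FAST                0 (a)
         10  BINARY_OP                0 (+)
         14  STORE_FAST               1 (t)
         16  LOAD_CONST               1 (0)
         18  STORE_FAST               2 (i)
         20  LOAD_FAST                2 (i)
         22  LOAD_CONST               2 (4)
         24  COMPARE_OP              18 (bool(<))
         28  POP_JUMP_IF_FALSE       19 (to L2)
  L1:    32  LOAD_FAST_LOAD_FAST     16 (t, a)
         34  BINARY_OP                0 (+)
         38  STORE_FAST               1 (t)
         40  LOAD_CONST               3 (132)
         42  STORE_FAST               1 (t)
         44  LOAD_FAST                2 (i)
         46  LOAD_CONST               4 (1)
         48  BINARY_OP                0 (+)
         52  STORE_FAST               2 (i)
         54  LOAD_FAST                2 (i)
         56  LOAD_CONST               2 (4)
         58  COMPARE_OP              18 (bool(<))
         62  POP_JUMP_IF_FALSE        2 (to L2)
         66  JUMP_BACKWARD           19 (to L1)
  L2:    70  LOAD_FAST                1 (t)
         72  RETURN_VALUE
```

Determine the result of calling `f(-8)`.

LOAD_FAST_LOAD_FAST a,a → push -8,-8. Stack: [-8, -8]
BINARY_OP % → -8 % -8 = 0. Stack: [0]
LOAD_FAST a → push -8. Stack: [0, -8]
BINARY_OP + → 0 + -8 = -8. Stack: [-8]
STORE_FAST t → t=-8. Stack: []
LOAD_CONST → push 0. Stack: [0]
STORE_FAST i → i=0. Stack: []
LOAD_FAST i → push 0. Stack: [0]
LOAD_CONST → push 4. Stack: [0, 4]
COMPARE_OP bool(<) → 0 vs 4 = True. Stack: [True]
POP_JUMP_IF_FALSE → pop True; no jump. Stack: []
LOAD_FAST_LOAD_FAST t,a → push -8,-8. Stack: [-8, -8]
BINARY_OP + → -8 + -8 = -16. Stack: [-16]
STORE_FAST t → t=-16. Stack: []
LOAD_CONST → push 132. Stack: [132]
STORE_FAST t → t=132. Stack: []
LOAD_FAST i → push 0. Stack: [0]
LOAD_CONST → push 1. Stack: [0, 1]
BINARY_OP + → 0 + 1 = 1. Stack: [1]
STORE_FAST i → i=1. Stack: []
LOAD_FAST i → push 1. Stack: [1]
LOAD_CONST → push 4. Stack: [1, 4]
COMPARE_OP bool(<) → 1 vs 4 = True. Stack: [True]
POP_JUMP_IF_FALSE → pop True; no jump. Stack: []
LOAD_FAST_LOAD_FAST t,a → push 132,-8. Stack: [132, -8]
BINARY_OP + → 132 + -8 = 124. Stack: [124]
STORE_FAST t → t=124. Stack: []
LOAD_CONST → push 132. Stack: [132]
STORE_FAST t → t=132. Stack: []
LOAD_FAST i → push 1. Stack: [1]
LOAD_CONST → push 1. Stack: [1, 1]
BINARY_OP + → 1 + 1 = 2. Stack: [2]
STORE_FAST i → i=2. Stack: []
LOAD_FAST i → push 2. Stack: [2]
LOAD_CONST → push 4. Stack: [2, 4]
COMPARE_OP bool(<) → 2 vs 4 = True. Stack: [True]
POP_JUMP_IF_FALSE → pop True; no jump. Stack: []
LOAD_FAST_LOAD_FAST t,a → push 132,-8. Stack: [132, -8]
BINARY_OP + → 132 + -8 = 124. Stack: [124]
STORE_FAST t → t=124. Stack: []
LOAD_CONST → push 132. Stack: [132]
STORE_FAST t → t=132. Stack: []
LOAD_FAST i → push 2. Stack: [2]
LOAD_CONST → push 1. Stack: [2, 1]
BINARY_OP + → 2 + 1 = 3. Stack: [3]
STORE_FAST i → i=3. Stack: []
LOAD_FAST i → push 3. Stack: [3]
LOAD_CONST → push 4. Stack: [3, 4]
COMPARE_OP bool(<) → 3 vs 4 = True. Stack: [True]
POP_JUMP_IF_FALSE → pop True; no jump. Stack: []
LOAD_FAST_LOAD_FAST t,a → push 132,-8. Stack: [132, -8]
BINARY_OP + → 132 + -8 = 124. Stack: [124]
STORE_FAST t → t=124. Stack: []
LOAD_CONST → push 132. Stack: [132]
STORE_FAST t → t=132. Stack: []
LOAD_FAST i → push 3. Stack: [3]
LOAD_CONST → push 1. Stack: [3, 1]
BINARY_OP + → 3 + 1 = 4. Stack: [4]
STORE_FAST i → i=4. Stack: []
LOAD_FAST i → push 4. Stack: [4]
LOAD_CONST → push 4. Stack: [4, 4]
COMPARE_OP bool(<) → 4 vs 4 = False. Stack: [False]
POP_JUMP_IF_FALSE → pop False; jump. Stack: []
LOAD_FAST t → push 132. Stack: [132]
RETURN_VALUE → return 132.

132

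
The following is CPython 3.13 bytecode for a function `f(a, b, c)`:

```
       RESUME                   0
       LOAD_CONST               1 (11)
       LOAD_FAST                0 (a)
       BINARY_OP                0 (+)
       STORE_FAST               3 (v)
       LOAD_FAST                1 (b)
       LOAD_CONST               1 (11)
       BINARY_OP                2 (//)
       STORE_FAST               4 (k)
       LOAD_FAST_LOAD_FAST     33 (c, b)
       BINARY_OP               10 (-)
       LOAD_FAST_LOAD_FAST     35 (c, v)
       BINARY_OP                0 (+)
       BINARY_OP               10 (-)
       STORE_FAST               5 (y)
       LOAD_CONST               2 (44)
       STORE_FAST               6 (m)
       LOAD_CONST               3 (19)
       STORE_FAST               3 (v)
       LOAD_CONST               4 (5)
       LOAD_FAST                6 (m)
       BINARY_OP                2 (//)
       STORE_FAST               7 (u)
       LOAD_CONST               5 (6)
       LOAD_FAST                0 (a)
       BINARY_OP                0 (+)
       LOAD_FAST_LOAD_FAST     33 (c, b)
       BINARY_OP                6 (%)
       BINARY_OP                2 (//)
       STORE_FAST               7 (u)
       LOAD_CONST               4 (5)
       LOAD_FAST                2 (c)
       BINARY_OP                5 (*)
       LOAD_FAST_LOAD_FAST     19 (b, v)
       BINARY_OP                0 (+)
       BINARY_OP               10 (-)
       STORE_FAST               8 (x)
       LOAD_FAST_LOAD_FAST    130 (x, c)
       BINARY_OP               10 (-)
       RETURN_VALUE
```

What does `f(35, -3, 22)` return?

72

LOAD_CONST → push 11. Stack: [11]
LOAD_FAST a → push 35. Stack: [11, 35]
BINARY_OP + → 11 + 35 = 46. Stack: [46]
STORE_FAST v → v=46. Stack: []
LOAD_FAST b → push -3. Stack: [-3]
LOAD_CONST → push 11. Stack: [-3, 11]
BINARY_OP // → -3 // 11 = -1. Stack: [-1]
STORE_FAST k → k=-1. Stack: []
LOAD_FAST_LOAD_FAST c,b → push 22,-3. Stack: [22, -3]
BINARY_OP - → 22 - -3 = 25. Stack: [25]
LOAD_FAST_LOAD_FAST c,v → push 22,46. Stack: [25, 22, 46]
BINARY_OP + → 22 + 46 = 68. Stack: [25, 68]
BINARY_OP - → 25 - 68 = -43. Stack: [-43]
STORE_FAST y → y=-43. Stack: []
LOAD_CONST → push 44. Stack: [44]
STORE_FAST m → m=44. Stack: []
LOAD_CONST → push 19. Stack: [19]
STORE_FAST v → v=19. Stack: []
LOAD_CONST → push 5. Stack: [5]
LOAD_FAST m → push 44. Stack: [5, 44]
BINARY_OP // → 5 // 44 = 0. Stack: [0]
STORE_FAST u → u=0. Stack: []
LOAD_CONST → push 6. Stack: [6]
LOAD_FAST a → push 35. Stack: [6, 35]
BINARY_OP + → 6 + 35 = 41. Stack: [41]
LOAD_FAST_LOAD_FAST c,b → push 22,-3. Stack: [41, 22, -3]
BINARY_OP % → 22 % -3 = -2. Stack: [41, -2]
BINARY_OP // → 41 // -2 = -21. Stack: [-21]
STORE_FAST u → u=-21. Stack: []
LOAD_CONST → push 5. Stack: [5]
LOAD_FAST c → push 22. Stack: [5, 22]
BINARY_OP * → 5 * 22 = 110. Stack: [110]
LOAD_FAST_LOAD_FAST b,v → push -3,19. Stack: [110, -3, 19]
BINARY_OP + → -3 + 19 = 16. Stack: [110, 16]
BINARY_OP - → 110 - 16 = 94. Stack: [94]
STORE_FAST x → x=94. Stack: []
LOAD_FAST_LOAD_FAST x,c → push 94,22. Stack: [94, 22]
BINARY_OP - → 94 - 22 = 72. Stack: [72]
RETURN_VALUE → return 72.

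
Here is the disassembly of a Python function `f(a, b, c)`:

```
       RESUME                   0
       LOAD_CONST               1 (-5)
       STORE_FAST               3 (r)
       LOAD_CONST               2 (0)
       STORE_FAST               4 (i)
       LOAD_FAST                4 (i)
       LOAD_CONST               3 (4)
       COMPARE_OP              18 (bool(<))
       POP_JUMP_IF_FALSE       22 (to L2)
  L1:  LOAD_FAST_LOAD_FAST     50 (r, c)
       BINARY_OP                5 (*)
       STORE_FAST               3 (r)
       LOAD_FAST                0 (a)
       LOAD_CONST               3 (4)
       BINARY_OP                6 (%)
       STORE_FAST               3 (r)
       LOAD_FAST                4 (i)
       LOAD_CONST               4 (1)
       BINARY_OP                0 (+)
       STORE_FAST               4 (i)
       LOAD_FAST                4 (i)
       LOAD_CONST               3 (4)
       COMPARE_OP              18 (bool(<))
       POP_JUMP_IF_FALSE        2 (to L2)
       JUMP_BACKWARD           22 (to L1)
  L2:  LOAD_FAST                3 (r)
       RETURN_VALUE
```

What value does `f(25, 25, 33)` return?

LOAD_CONST → push -5
STORE_FAST r → r=-5
LOAD_CONST → push 0
STORE_FAST i → i=0
LOAD_FAST i → push 0
LOAD_CONST → push 4
COMPARE_OP bool(<) → 0 vs 4 = True
POP_JUMP_IF_FALSE → pop True; no jump
LOAD_FAST_LOAD_FAST r,c → push -5,33
BINARY_OP * → -5 * 33 = -165
STORE_FAST r → r=-165
LOAD_FAST a → push 25
LOAD_CONST → push 4
BINARY_OP % → 25 % 4 = 1
STORE_FAST r → r=1
LOAD_FAST i → push 0
LOAD_CONST → push 1
BINARY_OP + → 0 + 1 = 1
STORE_FAST i → i=1
LOAD_FAST i → push 1
LOAD_CONST → push 4
COMPARE_OP bool(<) → 1 vs 4 = True
POP_JUMP_IF_FALSE → pop True; no jump
LOAD_FAST_LOAD_FAST r,c → push 1,33
BINARY_OP * → 1 * 33 = 33
STORE_FAST r → r=33
LOAD_FAST a → push 25
LOAD_CONST → push 4
BINARY_OP % → 25 % 4 = 1
STORE_FAST r → r=1
LOAD_FAST i → push 1
LOAD_CONST → push 1
BINARY_OP + → 1 + 1 = 2
STORE_FAST i → i=2
LOAD_FAST i → push 2
LOAD_CONST → push 4
COMPARE_OP bool(<) → 2 vs 4 = True
POP_JUMP_IF_FALSE → pop True; no jump
LOAD_FAST_LOAD_FAST r,c → push 1,33
BINARY_OP * → 1 * 33 = 33
STORE_FAST r → r=33
LOAD_FAST a → push 25
LOAD_CONST → push 4
BINARY_OP % → 25 % 4 = 1
STORE_FAST r → r=1
LOAD_FAST i → push 2
LOAD_CONST → push 1
BINARY_OP + → 2 + 1 = 3
STORE_FAST i → i=3
LOAD_FAST i → push 3
LOAD_CONST → push 4
COMPARE_OP bool(<) → 3 vs 4 = True
POP_JUMP_IF_FALSE → pop True; no jump
LOAD_FAST_LOAD_FAST r,c → push 1,33
BINARY_OP * → 1 * 33 = 33
STORE_FAST r → r=33
LOAD_FAST a → push 25
LOAD_CONST → push 4
BINARY_OP % → 25 % 4 = 1
STORE_FAST r → r=1
LOAD_FAST i → push 3
LOAD_CONST → push 1
BINARY_OP + → 3 + 1 = 4
STORE_FAST i → i=4
LOAD_FAST i → push 4
LOAD_CONST → push 4
COMPARE_OP bool(<) → 4 vs 4 = False
POP_JUMP_IF_FALSE → pop False; jump
LOAD_FAST r → push 1
RETURN_VALUE → return 1.

1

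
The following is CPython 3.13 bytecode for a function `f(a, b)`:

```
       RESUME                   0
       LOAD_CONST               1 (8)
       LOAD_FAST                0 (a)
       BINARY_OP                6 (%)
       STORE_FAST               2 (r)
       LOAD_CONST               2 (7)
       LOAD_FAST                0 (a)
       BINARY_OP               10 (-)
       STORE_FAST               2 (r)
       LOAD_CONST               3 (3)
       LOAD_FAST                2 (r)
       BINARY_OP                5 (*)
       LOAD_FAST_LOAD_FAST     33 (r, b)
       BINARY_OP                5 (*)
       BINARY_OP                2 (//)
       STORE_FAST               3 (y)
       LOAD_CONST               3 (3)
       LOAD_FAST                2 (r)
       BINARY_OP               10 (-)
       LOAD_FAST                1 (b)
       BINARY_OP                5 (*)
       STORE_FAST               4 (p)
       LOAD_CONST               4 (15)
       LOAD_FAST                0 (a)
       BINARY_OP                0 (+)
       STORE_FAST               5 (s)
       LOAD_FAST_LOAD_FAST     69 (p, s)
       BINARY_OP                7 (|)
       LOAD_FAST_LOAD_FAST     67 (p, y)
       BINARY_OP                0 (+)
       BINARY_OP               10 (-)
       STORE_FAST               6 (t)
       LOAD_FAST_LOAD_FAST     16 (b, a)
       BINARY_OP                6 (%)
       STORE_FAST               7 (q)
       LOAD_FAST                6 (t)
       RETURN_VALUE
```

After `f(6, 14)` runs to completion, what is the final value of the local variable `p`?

28

LOAD_CONST → push 8. Stack: [8]
LOAD_FAST a → push 6. Stack: [8, 6]
BINARY_OP % → 8 % 6 = 2. Stack: [2]
STORE_FAST r → r=2. Stack: []
LOAD_CONST → push 7. Stack: [7]
LOAD_FAST a → push 6. Stack: [7, 6]
BINARY_OP - → 7 - 6 = 1. Stack: [1]
STORE_FAST r → r=1. Stack: []
LOAD_CONST → push 3. Stack: [3]
LOAD_FAST r → push 1. Stack: [3, 1]
BINARY_OP * → 3 * 1 = 3. Stack: [3]
LOAD_FAST_LOAD_FAST r,b → push 1,14. Stack: [3, 1, 14]
BINARY_OP * → 1 * 14 = 14. Stack: [3, 14]
BINARY_OP // → 3 // 14 = 0. Stack: [0]
STORE_FAST y → y=0. Stack: []
LOAD_CONST → push 3. Stack: [3]
LOAD_FAST r → push 1. Stack: [3, 1]
BINARY_OP - → 3 - 1 = 2. Stack: [2]
LOAD_FAST b → push 14. Stack: [2, 14]
BINARY_OP * → 2 * 14 = 28. Stack: [28]
STORE_FAST p → p=28. Stack: []
LOAD_CONST → push 15. Stack: [15]
LOAD_FAST a → push 6. Stack: [15, 6]
BINARY_OP + → 15 + 6 = 21. Stack: [21]
STORE_FAST s → s=21. Stack: []
LOAD_FAST_LOAD_FAST p,s → push 28,21. Stack: [28, 21]
BINARY_OP | → 28 | 21 = 29. Stack: [29]
LOAD_FAST_LOAD_FAST p,y → push 28,0. Stack: [29, 28, 0]
BINARY_OP + → 28 + 0 = 28. Stack: [29, 28]
BINARY_OP - → 29 - 28 = 1. Stack: [1]
STORE_FAST t → t=1. Stack: []
LOAD_FAST_LOAD_FAST b,a → push 14,6. Stack: [14, 6]
BINARY_OP % → 14 % 6 = 2. Stack: [2]
STORE_FAST q → q=2. Stack: []
LOAD_FAST t → push 1. Stack: [1]
RETURN_VALUE → return 1.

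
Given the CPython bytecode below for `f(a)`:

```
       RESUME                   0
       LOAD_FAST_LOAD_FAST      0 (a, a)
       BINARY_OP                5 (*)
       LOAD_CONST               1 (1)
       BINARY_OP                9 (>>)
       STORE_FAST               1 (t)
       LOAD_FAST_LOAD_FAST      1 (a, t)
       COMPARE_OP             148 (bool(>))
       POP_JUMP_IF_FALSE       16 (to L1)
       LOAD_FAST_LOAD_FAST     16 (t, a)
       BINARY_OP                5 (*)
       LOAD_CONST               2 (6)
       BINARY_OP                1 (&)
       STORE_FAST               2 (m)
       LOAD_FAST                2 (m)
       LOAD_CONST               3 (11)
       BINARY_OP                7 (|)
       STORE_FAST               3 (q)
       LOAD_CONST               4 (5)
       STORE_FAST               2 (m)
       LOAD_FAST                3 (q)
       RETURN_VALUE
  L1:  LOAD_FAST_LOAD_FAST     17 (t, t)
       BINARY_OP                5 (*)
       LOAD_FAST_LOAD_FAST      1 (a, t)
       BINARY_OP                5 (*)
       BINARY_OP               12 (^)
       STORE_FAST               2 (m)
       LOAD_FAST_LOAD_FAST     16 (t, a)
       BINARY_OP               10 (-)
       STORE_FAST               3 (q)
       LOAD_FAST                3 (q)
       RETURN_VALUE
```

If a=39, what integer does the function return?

LOAD_FAST_LOAD_FAST a,a → push 39,39. Stack: [39, 39]
BINARY_OP * → 39 * 39 = 1521. Stack: [1521]
LOAD_CONST → push 1. Stack: [1521, 1]
BINARY_OP >> → 1521 >> 1 = 760. Stack: [760]
STORE_FAST t → t=760. Stack: []
LOAD_FAST_LOAD_FAST a,t → push 39,760. Stack: [39, 760]
COMPARE_OP bool(>) → 39 vs 760 = False. Stack: [False]
POP_JUMP_IF_FALSE → pop False; jump. Stack: []
LOAD_FAST_LOAD_FAST t,t → push 760,760. Stack: [760, 760]
BINARY_OP * → 760 * 760 = 577600. Stack: [577600]
LOAD_FAST_LOAD_FAST a,t → push 39,760. Stack: [577600, 39, 760]
BINARY_OP * → 39 * 760 = 29640. Stack: [577600, 29640]
BINARY_OP ^ → 577600 ^ 29640 = 566152. Stack: [566152]
STORE_FAST m → m=566152. Stack: []
LOAD_FAST_LOAD_FAST t,a → push 760,39. Stack: [760, 39]
BINARY_OP - → 760 - 39 = 721. Stack: [721]
STORE_FAST q → q=721. Stack: []
LOAD_FAST q → push 721. Stack: [721]
RETURN_VALUE → return 721.

721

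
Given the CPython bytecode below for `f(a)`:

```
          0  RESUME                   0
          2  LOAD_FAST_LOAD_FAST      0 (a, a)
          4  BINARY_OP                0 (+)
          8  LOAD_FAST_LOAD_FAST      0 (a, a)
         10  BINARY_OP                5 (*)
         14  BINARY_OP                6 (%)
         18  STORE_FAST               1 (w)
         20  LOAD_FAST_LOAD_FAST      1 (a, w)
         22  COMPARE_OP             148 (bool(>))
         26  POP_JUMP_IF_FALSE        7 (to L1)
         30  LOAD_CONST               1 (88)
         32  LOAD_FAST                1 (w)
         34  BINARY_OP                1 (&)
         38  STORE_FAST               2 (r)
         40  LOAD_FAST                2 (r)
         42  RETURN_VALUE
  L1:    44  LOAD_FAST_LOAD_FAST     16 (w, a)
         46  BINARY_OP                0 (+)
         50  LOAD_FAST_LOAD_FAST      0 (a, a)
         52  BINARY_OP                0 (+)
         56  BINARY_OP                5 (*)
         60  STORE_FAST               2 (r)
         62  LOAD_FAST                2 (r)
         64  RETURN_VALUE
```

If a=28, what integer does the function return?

LOAD_FAST_LOAD_FAST a,a → push 28,28. Stack: [28, 28]
BINARY_OP + → 28 + 28 = 56. Stack: [56]
LOAD_FAST_LOAD_FAST a,a → push 28,28. Stack: [56, 28, 28]
BINARY_OP * → 28 * 28 = 784. Stack: [56, 784]
BINARY_OP % → 56 % 784 = 56. Stack: [56]
STORE_FAST w → w=56. Stack: []
LOAD_FAST_LOAD_FAST a,w → push 28,56. Stack: [28, 56]
COMPARE_OP bool(>) → 28 vs 56 = False. Stack: [False]
POP_JUMP_IF_FALSE → pop False; jump. Stack: []
LOAD_FAST_LOAD_FAST w,a → push 56,28. Stack: [56, 28]
BINARY_OP + → 56 + 28 = 84. Stack: [84]
LOAD_FAST_LOAD_FAST a,a → push 28,28. Stack: [84, 28, 28]
BINARY_OP + → 28 + 28 = 56. Stack: [84, 56]
BINARY_OP * → 84 * 56 = 4704. Stack: [4704]
STORE_FAST r → r=4704. Stack: []
LOAD_FAST r → push 4704. Stack: [4704]
RETURN_VALUE → return 4704.

4704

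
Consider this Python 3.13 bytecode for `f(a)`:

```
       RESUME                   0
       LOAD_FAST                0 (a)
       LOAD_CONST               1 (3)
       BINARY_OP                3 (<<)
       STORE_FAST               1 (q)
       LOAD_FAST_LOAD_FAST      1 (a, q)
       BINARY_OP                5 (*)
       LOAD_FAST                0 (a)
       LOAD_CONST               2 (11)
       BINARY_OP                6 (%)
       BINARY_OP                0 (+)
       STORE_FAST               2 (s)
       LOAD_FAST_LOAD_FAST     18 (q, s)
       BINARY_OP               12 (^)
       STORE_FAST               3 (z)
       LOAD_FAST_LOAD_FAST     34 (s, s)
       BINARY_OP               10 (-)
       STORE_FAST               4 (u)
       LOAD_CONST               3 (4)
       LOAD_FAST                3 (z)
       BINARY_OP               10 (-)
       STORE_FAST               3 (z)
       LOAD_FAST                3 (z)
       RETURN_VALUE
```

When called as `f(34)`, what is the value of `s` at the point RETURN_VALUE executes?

9249

LOAD_FAST a → push 34. Stack: [34]
LOAD_CONST → push 3. Stack: [34, 3]
BINARY_OP << → 34 << 3 = 272. Stack: [272]
STORE_FAST q → q=272. Stack: []
LOAD_FAST_LOAD_FAST a,q → push 34,272. Stack: [34, 272]
BINARY_OP * → 34 * 272 = 9248. Stack: [9248]
LOAD_FAST a → push 34. Stack: [9248, 34]
LOAD_CONST → push 11. Stack: [9248, 34, 11]
BINARY_OP % → 34 % 11 = 1. Stack: [9248, 1]
BINARY_OP + → 9248 + 1 = 9249. Stack: [9249]
STORE_FAST s → s=9249. Stack: []
LOAD_FAST_LOAD_FAST q,s → push 272,9249. Stack: [272, 9249]
BINARY_OP ^ → 272 ^ 9249 = 9521. Stack: [9521]
STORE_FAST z → z=9521. Stack: []
LOAD_FAST_LOAD_FAST s,s → push 9249,9249. Stack: [9249, 9249]
BINARY_OP - → 9249 - 9249 = 0. Stack: [0]
STORE_FAST u → u=0. Stack: []
LOAD_CONST → push 4. Stack: [4]
LOAD_FAST z → push 9521. Stack: [4, 9521]
BINARY_OP - → 4 - 9521 = -9517. Stack: [-9517]
STORE_FAST z → z=-9517. Stack: []
LOAD_FAST z → push -9517. Stack: [-9517]
RETURN_VALUE → return -9517.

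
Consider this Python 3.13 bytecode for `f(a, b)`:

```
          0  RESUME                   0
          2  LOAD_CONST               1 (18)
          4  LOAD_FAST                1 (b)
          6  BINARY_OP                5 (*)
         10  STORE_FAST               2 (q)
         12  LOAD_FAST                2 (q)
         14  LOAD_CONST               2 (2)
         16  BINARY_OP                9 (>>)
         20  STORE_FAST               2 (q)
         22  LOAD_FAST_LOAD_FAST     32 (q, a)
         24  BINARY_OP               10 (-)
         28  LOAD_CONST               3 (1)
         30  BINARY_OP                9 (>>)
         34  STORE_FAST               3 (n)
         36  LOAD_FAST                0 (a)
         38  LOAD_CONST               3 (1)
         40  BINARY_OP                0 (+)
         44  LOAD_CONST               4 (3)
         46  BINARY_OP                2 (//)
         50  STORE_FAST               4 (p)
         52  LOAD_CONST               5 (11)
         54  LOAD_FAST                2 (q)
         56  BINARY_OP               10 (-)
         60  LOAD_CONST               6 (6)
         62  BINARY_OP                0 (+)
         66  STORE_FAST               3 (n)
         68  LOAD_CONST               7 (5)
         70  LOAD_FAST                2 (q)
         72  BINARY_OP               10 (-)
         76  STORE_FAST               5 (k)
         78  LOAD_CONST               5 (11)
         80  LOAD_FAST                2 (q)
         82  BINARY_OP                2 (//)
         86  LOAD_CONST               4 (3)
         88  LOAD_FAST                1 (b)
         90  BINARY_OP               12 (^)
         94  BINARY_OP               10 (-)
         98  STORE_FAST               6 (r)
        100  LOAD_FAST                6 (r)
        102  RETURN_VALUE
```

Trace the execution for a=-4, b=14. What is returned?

-13

LOAD_CONST → push 18. Stack: [18]
LOAD_FAST b → push 14. Stack: [18, 14]
BINARY_OP * → 18 * 14 = 252. Stack: [252]
STORE_FAST q → q=252. Stack: []
LOAD_FAST q → push 252. Stack: [252]
LOAD_CONST → push 2. Stack: [252, 2]
BINARY_OP >> → 252 >> 2 = 63. Stack: [63]
STORE_FAST q → q=63. Stack: []
LOAD_FAST_LOAD_FAST q,a → push 63,-4. Stack: [63, -4]
BINARY_OP - → 63 - -4 = 67. Stack: [67]
LOAD_CONST → push 1. Stack: [67, 1]
BINARY_OP >> → 67 >> 1 = 33. Stack: [33]
STORE_FAST n → n=33. Stack: []
LOAD_FAST a → push -4. Stack: [-4]
LOAD_CONST → push 1. Stack: [-4, 1]
BINARY_OP + → -4 + 1 = -3. Stack: [-3]
LOAD_CONST → push 3. Stack: [-3, 3]
BINARY_OP // → -3 // 3 = -1. Stack: [-1]
STORE_FAST p → p=-1. Stack: []
LOAD_CONST → push 11. Stack: [11]
LOAD_FAST q → push 63. Stack: [11, 63]
BINARY_OP - → 11 - 63 = -52. Stack: [-52]
LOAD_CONST → push 6. Stack: [-52, 6]
BINARY_OP + → -52 + 6 = -46. Stack: [-46]
STORE_FAST n → n=-46. Stack: []
LOAD_CONST → push 5. Stack: [5]
LOAD_FAST q → push 63. Stack: [5, 63]
BINARY_OP - → 5 - 63 = -58. Stack: [-58]
STORE_FAST k → k=-58. Stack: []
LOAD_CONST → push 11. Stack: [11]
LOAD_FAST q → push 63. Stack: [11, 63]
BINARY_OP // → 11 // 63 = 0. Stack: [0]
LOAD_CONST → push 3. Stack: [0, 3]
LOAD_FAST b → push 14. Stack: [0, 3, 14]
BINARY_OP ^ → 3 ^ 14 = 13. Stack: [0, 13]
BINARY_OP - → 0 - 13 = -13. Stack: [-13]
STORE_FAST r → r=-13. Stack: []
LOAD_FAST r → push -13. Stack: [-13]
RETURN_VALUE → return -13.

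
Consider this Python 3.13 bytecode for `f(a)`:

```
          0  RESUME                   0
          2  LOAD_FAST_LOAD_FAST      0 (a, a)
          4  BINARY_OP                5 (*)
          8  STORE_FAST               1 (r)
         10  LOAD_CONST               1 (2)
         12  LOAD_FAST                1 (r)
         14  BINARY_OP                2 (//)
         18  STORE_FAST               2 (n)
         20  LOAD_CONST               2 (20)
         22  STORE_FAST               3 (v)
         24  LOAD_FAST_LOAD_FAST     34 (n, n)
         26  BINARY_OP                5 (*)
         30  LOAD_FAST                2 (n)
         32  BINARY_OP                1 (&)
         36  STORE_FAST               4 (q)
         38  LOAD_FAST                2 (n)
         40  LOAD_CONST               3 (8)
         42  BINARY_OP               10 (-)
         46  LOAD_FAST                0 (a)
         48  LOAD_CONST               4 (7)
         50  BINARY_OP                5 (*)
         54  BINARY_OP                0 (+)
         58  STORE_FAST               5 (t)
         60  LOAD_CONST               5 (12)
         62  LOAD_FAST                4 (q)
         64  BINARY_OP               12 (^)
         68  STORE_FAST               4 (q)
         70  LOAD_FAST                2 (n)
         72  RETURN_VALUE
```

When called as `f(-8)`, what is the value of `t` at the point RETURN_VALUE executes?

-64

LOAD_FAST_LOAD_FAST a,a → push -8,-8. Stack: [-8, -8]
BINARY_OP * → -8 * -8 = 64. Stack: [64]
STORE_FAST r → r=64. Stack: []
LOAD_CONST → push 2. Stack: [2]
LOAD_FAST r → push 64. Stack: [2, 64]
BINARY_OP // → 2 // 64 = 0. Stack: [0]
STORE_FAST n → n=0. Stack: []
LOAD_CONST → push 20. Stack: [20]
STORE_FAST v → v=20. Stack: []
LOAD_FAST_LOAD_FAST n,n → push 0,0. Stack: [0, 0]
BINARY_OP * → 0 * 0 = 0. Stack: [0]
LOAD_FAST n → push 0. Stack: [0, 0]
BINARY_OP & → 0 & 0 = 0. Stack: [0]
STORE_FAST q → q=0. Stack: []
LOAD_FAST n → push 0. Stack: [0]
LOAD_CONST → push 8. Stack: [0, 8]
BINARY_OP - → 0 - 8 = -8. Stack: [-8]
LOAD_FAST a → push -8. Stack: [-8, -8]
LOAD_CONST → push 7. Stack: [-8, -8, 7]
BINARY_OP * → -8 * 7 = -56. Stack: [-8, -56]
BINARY_OP + → -8 + -56 = -64. Stack: [-64]
STORE_FAST t → t=-64. Stack: []
LOAD_CONST → push 12. Stack: [12]
LOAD_FAST q → push 0. Stack: [12, 0]
BINARY_OP ^ → 12 ^ 0 = 12. Stack: [12]
STORE_FAST q → q=12. Stack: []
LOAD_FAST n → push 0. Stack: [0]
RETURN_VALUE → return 0.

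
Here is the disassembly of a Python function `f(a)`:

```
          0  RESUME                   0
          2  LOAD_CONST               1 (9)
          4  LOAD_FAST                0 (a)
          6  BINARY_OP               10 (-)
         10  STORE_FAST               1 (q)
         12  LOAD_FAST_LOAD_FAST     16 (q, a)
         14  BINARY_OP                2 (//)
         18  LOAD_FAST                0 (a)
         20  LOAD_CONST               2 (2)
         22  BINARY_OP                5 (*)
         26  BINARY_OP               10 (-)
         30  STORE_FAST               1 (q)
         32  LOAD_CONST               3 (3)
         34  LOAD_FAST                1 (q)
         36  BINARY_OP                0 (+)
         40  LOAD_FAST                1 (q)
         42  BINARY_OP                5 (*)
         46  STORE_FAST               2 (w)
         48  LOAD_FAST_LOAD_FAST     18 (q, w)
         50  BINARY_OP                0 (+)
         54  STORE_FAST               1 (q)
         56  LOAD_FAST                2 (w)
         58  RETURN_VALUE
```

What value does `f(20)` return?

LOAD_CONST → push 9. Stack: [9]
LOAD_FAST a → push 20. Stack: [9, 20]
BINARY_OP - → 9 - 20 = -11. Stack: [-11]
STORE_FAST q → q=-11. Stack: []
LOAD_FAST_LOAD_FAST q,a → push -11,20. Stack: [-11, 20]
BINARY_OP // → -11 // 20 = -1. Stack: [-1]
LOAD_FAST a → push 20. Stack: [-1, 20]
LOAD_CONST → push 2. Stack: [-1, 20, 2]
BINARY_OP * → 20 * 2 = 40. Stack: [-1, 40]
BINARY_OP - → -1 - 40 = -41. Stack: [-41]
STORE_FAST q → q=-41. Stack: []
LOAD_CONST → push 3. Stack: [3]
LOAD_FAST q → push -41. Stack: [3, -41]
BINARY_OP + → 3 + -41 = -38. Stack: [-38]
LOAD_FAST q → push -41. Stack: [-38, -41]
BINARY_OP * → -38 * -41 = 1558. Stack: [1558]
STORE_FAST w → w=1558. Stack: []
LOAD_FAST_LOAD_FAST q,w → push -41,1558. Stack: [-41, 1558]
BINARY_OP + → -41 + 1558 = 1517. Stack: [1517]
STORE_FAST q → q=1517. Stack: []
LOAD_FAST w → push 1558. Stack: [1558]
RETURN_VALUE → return 1558.

1558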